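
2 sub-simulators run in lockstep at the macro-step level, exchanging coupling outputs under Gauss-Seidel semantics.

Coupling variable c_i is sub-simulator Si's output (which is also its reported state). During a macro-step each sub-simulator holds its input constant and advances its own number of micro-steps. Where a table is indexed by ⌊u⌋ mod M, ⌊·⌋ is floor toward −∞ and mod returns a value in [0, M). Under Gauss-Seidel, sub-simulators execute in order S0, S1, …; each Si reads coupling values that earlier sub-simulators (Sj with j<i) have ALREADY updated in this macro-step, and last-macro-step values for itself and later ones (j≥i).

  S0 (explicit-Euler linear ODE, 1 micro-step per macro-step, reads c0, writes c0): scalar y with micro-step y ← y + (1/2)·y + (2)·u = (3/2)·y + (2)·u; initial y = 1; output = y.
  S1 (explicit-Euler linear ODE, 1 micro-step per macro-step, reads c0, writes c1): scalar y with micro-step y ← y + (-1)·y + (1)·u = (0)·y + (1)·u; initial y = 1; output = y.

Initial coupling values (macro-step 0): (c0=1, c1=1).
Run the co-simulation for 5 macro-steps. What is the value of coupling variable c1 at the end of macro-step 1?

macro 1: S0 reads c0=1 → after 1×micro: 7/2; S1 reads c0=7/2 → after 1×micro: 7/2 ⇒ (c0=7/2, c1=7/2)
macro 2: S0 reads c0=7/2 → after 1×micro: 49/4; S1 reads c0=49/4 → after 1×micro: 49/4 ⇒ (c0=49/4, c1=49/4)
macro 3: S0 reads c0=49/4 → after 1×micro: 343/8; S1 reads c0=343/8 → after 1×micro: 343/8 ⇒ (c0=343/8, c1=343/8)
macro 4: S0 reads c0=343/8 → after 1×micro: 2401/16; S1 reads c0=2401/16 → after 1×micro: 2401/16 ⇒ (c0=2401/16, c1=2401/16)
macro 5: S0 reads c0=2401/16 → after 1×micro: 16807/32; S1 reads c0=16807/32 → after 1×micro: 16807/32 ⇒ (c0=16807/32, c1=16807/32)

c1 at macro-step 1 = 7/2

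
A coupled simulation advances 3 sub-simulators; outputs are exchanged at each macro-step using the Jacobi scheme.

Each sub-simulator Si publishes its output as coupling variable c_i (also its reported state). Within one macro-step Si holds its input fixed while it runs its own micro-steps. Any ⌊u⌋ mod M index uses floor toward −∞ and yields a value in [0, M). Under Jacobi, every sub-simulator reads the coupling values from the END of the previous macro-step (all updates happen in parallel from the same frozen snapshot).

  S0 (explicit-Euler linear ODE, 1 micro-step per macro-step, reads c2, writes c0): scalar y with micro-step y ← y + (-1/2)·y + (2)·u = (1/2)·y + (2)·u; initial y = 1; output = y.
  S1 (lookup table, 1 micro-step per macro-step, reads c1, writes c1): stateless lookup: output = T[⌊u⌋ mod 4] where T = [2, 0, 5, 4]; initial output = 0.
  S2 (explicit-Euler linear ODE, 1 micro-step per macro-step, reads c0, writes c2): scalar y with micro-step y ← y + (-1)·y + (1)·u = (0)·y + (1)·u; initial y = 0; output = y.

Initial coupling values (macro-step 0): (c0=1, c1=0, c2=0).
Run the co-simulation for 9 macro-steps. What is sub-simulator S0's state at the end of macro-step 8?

S0 state at macro-step 8 = 10233/256

macro 1: S0 reads c2=0 → after 1×micro: 1/2; S1 reads c1=0 → after 1×micro: 2; S2 reads c0=1 → after 1×micro: 1 ⇒ (c0=1/2, c1=2, c2=1)
macro 2: S0 reads c2=1 → after 1×micro: 9/4; S1 reads c1=2 → after 1×micro: 5; S2 reads c0=1/2 → after 1×micro: 1/2 ⇒ (c0=9/4, c1=5, c2=1/2)
macro 3: S0 reads c2=1/2 → after 1×micro: 17/8; S1 reads c1=5 → after 1×micro: 0; S2 reads c0=9/4 → after 1×micro: 9/4 ⇒ (c0=17/8, c1=0, c2=9/4)
macro 4: S0 reads c2=9/4 → after 1×micro: 89/16; S1 reads c1=0 → after 1×micro: 2; S2 reads c0=17/8 → after 1×micro: 17/8 ⇒ (c0=89/16, c1=2, c2=17/8)
macro 5: S0 reads c2=17/8 → after 1×micro: 225/32; S1 reads c1=2 → after 1×micro: 5; S2 reads c0=89/16 → after 1×micro: 89/16 ⇒ (c0=225/32, c1=5, c2=89/16)
macro 6: S0 reads c2=89/16 → after 1×micro: 937/64; S1 reads c1=5 → after 1×micro: 0; S2 reads c0=225/32 → after 1×micro: 225/32 ⇒ (c0=937/64, c1=0, c2=225/32)
macro 7: S0 reads c2=225/32 → after 1×micro: 2737/128; S1 reads c1=0 → after 1×micro: 2; S2 reads c0=937/64 → after 1×micro: 937/64 ⇒ (c0=2737/128, c1=2, c2=937/64)
macro 8: S0 reads c2=937/64 → after 1×micro: 10233/256; S1 reads c1=2 → after 1×micro: 5; S2 reads c0=2737/128 → after 1×micro: 2737/128 ⇒ (c0=10233/256, c1=5, c2=2737/128)
macro 9: S0 reads c2=2737/128 → after 1×micro: 32129/512; S1 reads c1=5 → after 1×micro: 0; S2 reads c0=10233/256 → after 1×micro: 10233/256 ⇒ (c0=32129/512, c1=0, c2=10233/256)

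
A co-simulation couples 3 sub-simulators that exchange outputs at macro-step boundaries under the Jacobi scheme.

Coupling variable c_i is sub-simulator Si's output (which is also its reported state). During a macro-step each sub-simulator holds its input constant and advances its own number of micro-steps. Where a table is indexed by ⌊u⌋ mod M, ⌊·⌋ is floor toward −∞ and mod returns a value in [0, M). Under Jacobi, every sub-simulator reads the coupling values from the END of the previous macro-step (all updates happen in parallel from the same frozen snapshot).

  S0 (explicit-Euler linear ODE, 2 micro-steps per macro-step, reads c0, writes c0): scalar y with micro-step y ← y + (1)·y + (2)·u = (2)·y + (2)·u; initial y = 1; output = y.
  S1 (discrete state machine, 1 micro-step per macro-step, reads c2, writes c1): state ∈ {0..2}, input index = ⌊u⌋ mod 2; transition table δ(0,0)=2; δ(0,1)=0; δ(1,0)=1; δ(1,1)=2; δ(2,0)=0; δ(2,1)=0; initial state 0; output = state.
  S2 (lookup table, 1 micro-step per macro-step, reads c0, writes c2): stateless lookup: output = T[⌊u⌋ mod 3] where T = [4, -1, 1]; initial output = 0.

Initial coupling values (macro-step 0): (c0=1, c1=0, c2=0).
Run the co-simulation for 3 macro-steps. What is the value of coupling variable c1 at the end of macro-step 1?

macro 1: S0 reads c0=1 → after 2×micro: 10; S1 reads c2=0 → after 1×micro: 2; S2 reads c0=1 → after 1×micro: -1 ⇒ (c0=10, c1=2, c2=-1)
macro 2: S0 reads c0=10 → after 2×micro: 100; S1 reads c2=-1 → after 1×micro: 0; S2 reads c0=10 → after 1×micro: -1 ⇒ (c0=100, c1=0, c2=-1)
macro 3: S0 reads c0=100 → after 2×micro: 1000; S1 reads c2=-1 → after 1×micro: 0; S2 reads c0=100 → after 1×micro: -1 ⇒ (c0=1000, c1=0, c2=-1)

c1 at macro-step 1 = 2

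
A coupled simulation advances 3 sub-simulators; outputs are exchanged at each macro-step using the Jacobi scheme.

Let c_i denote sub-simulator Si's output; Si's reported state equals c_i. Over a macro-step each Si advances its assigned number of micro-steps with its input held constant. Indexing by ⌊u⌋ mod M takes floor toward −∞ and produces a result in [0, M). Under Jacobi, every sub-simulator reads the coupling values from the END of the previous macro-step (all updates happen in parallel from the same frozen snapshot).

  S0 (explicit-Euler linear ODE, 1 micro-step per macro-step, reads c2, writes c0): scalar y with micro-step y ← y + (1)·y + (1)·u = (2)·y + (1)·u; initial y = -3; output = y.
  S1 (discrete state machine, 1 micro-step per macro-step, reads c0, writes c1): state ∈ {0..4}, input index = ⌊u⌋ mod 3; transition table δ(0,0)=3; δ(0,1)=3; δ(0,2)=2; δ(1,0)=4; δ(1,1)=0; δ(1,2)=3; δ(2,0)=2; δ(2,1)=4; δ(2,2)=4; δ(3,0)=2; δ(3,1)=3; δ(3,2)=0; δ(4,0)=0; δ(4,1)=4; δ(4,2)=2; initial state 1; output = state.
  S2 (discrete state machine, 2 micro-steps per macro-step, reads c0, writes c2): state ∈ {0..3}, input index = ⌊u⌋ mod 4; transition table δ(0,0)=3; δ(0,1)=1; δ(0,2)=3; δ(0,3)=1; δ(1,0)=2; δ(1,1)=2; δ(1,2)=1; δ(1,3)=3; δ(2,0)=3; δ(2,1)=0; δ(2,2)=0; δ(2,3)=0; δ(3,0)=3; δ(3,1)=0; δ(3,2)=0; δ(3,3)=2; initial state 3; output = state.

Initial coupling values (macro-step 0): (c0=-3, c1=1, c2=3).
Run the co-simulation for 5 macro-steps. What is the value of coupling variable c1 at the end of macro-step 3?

macro 1: S0 reads c2=3 → after 1×micro: -3; S1 reads c0=-3 → after 1×micro: 4; S2 reads c0=-3 → after 2×micro: 1 ⇒ (c0=-3, c1=4, c2=1)
macro 2: S0 reads c2=1 → after 1×micro: -5; S1 reads c0=-3 → after 1×micro: 0; S2 reads c0=-3 → after 2×micro: 0 ⇒ (c0=-5, c1=0, c2=0)
macro 3: S0 reads c2=0 → after 1×micro: -10; S1 reads c0=-5 → after 1×micro: 3; S2 reads c0=-5 → after 2×micro: 3 ⇒ (c0=-10, c1=3, c2=3)
macro 4: S0 reads c2=3 → after 1×micro: -17; S1 reads c0=-10 → after 1×micro: 0; S2 reads c0=-10 → after 2×micro: 3 ⇒ (c0=-17, c1=0, c2=3)
macro 5: S0 reads c2=3 → after 1×micro: -31; S1 reads c0=-17 → after 1×micro: 3; S2 reads c0=-17 → after 2×micro: 0 ⇒ (c0=-31, c1=3, c2=0)

c1 at macro-step 3 = 3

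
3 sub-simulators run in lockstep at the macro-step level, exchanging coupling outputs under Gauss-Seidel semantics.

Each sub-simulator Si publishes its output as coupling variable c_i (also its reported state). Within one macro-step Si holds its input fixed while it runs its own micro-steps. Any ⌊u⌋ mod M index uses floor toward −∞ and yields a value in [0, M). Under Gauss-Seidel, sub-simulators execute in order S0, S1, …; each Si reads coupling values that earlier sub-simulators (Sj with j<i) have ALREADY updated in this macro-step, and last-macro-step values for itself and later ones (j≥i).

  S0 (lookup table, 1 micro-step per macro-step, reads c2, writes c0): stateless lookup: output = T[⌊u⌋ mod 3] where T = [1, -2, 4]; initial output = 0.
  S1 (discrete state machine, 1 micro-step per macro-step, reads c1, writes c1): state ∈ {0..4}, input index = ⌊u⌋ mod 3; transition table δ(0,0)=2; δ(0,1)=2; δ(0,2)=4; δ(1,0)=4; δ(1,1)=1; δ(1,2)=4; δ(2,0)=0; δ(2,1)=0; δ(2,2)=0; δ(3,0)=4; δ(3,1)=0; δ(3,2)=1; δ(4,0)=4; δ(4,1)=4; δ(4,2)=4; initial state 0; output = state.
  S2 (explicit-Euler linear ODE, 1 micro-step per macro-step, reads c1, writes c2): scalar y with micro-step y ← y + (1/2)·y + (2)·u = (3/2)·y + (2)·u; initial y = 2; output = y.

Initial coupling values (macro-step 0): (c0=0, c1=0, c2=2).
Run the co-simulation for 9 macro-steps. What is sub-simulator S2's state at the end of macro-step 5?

S2 state at macro-step 5 = 775/16

macro 1: S0 reads c2=2 → after 1×micro: 4; S1 reads c1=0 → after 1×micro: 2; S2 reads c1=2 → after 1×micro: 7 ⇒ (c0=4, c1=2, c2=7)
macro 2: S0 reads c2=7 → after 1×micro: -2; S1 reads c1=2 → after 1×micro: 0; S2 reads c1=0 → after 1×micro: 21/2 ⇒ (c0=-2, c1=0, c2=21/2)
macro 3: S0 reads c2=21/2 → after 1×micro: -2; S1 reads c1=0 → after 1×micro: 2; S2 reads c1=2 → after 1×micro: 79/4 ⇒ (c0=-2, c1=2, c2=79/4)
macro 4: S0 reads c2=79/4 → after 1×micro: -2; S1 reads c1=2 → after 1×micro: 0; S2 reads c1=0 → after 1×micro: 237/8 ⇒ (c0=-2, c1=0, c2=237/8)
macro 5: S0 reads c2=237/8 → after 1×micro: 4; S1 reads c1=0 → after 1×micro: 2; S2 reads c1=2 → after 1×micro: 775/16 ⇒ (c0=4, c1=2, c2=775/16)
macro 6: S0 reads c2=775/16 → after 1×micro: 1; S1 reads c1=2 → after 1×micro: 0; S2 reads c1=0 → after 1×micro: 2325/32 ⇒ (c0=1, c1=0, c2=2325/32)
macro 7: S0 reads c2=2325/32 → after 1×micro: 1; S1 reads c1=0 → after 1×micro: 2; S2 reads c1=2 → after 1×micro: 7231/64 ⇒ (c0=1, c1=2, c2=7231/64)
macro 8: S0 reads c2=7231/64 → after 1×micro: -2; S1 reads c1=2 → after 1×micro: 0; S2 reads c1=0 → after 1×micro: 21693/128 ⇒ (c0=-2, c1=0, c2=21693/128)
macro 9: S0 reads c2=21693/128 → after 1×micro: -2; S1 reads c1=0 → after 1×micro: 2; S2 reads c1=2 → after 1×micro: 66103/256 ⇒ (c0=-2, c1=2, c2=66103/256)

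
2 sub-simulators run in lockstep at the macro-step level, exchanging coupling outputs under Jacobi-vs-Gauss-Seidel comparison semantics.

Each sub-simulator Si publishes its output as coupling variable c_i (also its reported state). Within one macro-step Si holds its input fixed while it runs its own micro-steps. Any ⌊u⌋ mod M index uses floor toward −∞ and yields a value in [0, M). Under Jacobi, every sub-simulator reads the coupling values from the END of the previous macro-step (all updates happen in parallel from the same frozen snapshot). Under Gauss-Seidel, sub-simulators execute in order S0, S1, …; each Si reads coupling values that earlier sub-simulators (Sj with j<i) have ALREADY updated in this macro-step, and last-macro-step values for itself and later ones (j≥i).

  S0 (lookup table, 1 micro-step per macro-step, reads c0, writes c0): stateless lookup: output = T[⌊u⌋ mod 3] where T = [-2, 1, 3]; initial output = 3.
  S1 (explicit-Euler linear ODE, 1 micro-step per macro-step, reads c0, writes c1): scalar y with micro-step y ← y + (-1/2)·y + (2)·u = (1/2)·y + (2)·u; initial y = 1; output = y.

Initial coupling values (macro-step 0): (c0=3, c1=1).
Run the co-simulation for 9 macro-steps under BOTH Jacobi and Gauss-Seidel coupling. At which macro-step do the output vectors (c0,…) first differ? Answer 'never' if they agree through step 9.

first divergence at macro-step: 1

[Jacobi] macro 1: S0 reads c0=3 → after 1×micro: -2; S1 reads c0=3 → after 1×micro: 13/2 ⇒ (c0=-2, c1=13/2)
[Jacobi] macro 2: S0 reads c0=-2 → after 1×micro: 1; S1 reads c0=-2 → after 1×micro: -3/4 ⇒ (c0=1, c1=-3/4)
[Jacobi] macro 3: S0 reads c0=1 → after 1×micro: 1; S1 reads c0=1 → after 1×micro: 13/8 ⇒ (c0=1, c1=13/8)
[Jacobi] macro 4: S0 reads c0=1 → after 1×micro: 1; S1 reads c0=1 → after 1×micro: 45/16 ⇒ (c0=1, c1=45/16)
[Jacobi] macro 5: S0 reads c0=1 → after 1×micro: 1; S1 reads c0=1 → after 1×micro: 109/32 ⇒ (c0=1, c1=109/32)
[Jacobi] macro 6: S0 reads c0=1 → after 1×micro: 1; S1 reads c0=1 → after 1×micro: 237/64 ⇒ (c0=1, c1=237/64)
[Jacobi] macro 7: S0 reads c0=1 → after 1×micro: 1; S1 reads c0=1 → after 1×micro: 493/128 ⇒ (c0=1, c1=493/128)
[Jacobi] macro 8: S0 reads c0=1 → after 1×micro: 1; S1 reads c0=1 → after 1×micro: 1005/256 ⇒ (c0=1, c1=1005/256)
[Jacobi] macro 9: S0 reads c0=1 → after 1×micro: 1; S1 reads c0=1 → after 1×micro: 2029/512 ⇒ (c0=1, c1=2029/512)
[Gauss-Seidel] macro 1: S0 reads c0=3 → after 1×micro: -2; S1 reads c0=-2 → after 1×micro: -7/2 ⇒ (c0=-2, c1=-7/2)
[Gauss-Seidel] macro 2: S0 reads c0=-2 → after 1×micro: 1; S1 reads c0=1 → after 1×micro: 1/4 ⇒ (c0=1, c1=1/4)
[Gauss-Seidel] macro 3: S0 reads c0=1 → after 1×micro: 1; S1 reads c0=1 → after 1×micro: 17/8 ⇒ (c0=1, c1=17/8)
[Gauss-Seidel] macro 4: S0 reads c0=1 → after 1×micro: 1; S1 reads c0=1 → after 1×micro: 49/16 ⇒ (c0=1, c1=49/16)
[Gauss-Seidel] macro 5: S0 reads c0=1 → after 1×micro: 1; S1 reads c0=1 → after 1×micro: 113/32 ⇒ (c0=1, c1=113/32)
[Gauss-Seidel] macro 6: S0 reads c0=1 → after 1×micro: 1; S1 reads c0=1 → after 1×micro: 241/64 ⇒ (c0=1, c1=241/64)
[Gauss-Seidel] macro 7: S0 reads c0=1 → after 1×micro: 1; S1 reads c0=1 → after 1×micro: 497/128 ⇒ (c0=1, c1=497/128)
[Gauss-Seidel] macro 8: S0 reads c0=1 → after 1×micro: 1; S1 reads c0=1 → after 1×micro: 1009/256 ⇒ (c0=1, c1=1009/256)
[Gauss-Seidel] macro 9: S0 reads c0=1 → after 1×micro: 1; S1 reads c0=1 → after 1×micro: 2033/512 ⇒ (c0=1, c1=2033/512)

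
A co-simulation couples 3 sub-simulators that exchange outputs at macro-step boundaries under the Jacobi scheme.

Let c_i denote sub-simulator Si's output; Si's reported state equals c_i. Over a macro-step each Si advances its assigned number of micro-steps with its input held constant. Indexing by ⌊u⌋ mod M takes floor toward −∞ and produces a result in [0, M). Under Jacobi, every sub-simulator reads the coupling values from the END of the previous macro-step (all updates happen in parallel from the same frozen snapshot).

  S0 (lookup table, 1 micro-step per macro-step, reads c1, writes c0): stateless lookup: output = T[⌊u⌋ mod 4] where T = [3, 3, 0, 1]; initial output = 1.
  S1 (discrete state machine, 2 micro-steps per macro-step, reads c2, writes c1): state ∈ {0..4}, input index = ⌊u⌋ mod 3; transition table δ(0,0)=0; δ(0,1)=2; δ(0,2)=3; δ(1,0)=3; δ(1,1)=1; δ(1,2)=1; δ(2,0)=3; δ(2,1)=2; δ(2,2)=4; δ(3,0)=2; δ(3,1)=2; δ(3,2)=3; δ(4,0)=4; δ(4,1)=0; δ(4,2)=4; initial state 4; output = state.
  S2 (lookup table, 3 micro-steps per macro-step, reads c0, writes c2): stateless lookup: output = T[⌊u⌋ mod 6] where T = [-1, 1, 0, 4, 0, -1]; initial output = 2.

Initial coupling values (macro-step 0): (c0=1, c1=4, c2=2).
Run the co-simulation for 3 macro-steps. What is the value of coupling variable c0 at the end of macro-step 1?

c0 at macro-step 1 = 3

macro 1: S0 reads c1=4 → after 1×micro: 3; S1 reads c2=2 → after 2×micro: 4; S2 reads c0=1 → after 3×micro: 1 ⇒ (c0=3, c1=4, c2=1)
macro 2: S0 reads c1=4 → after 1×micro: 3; S1 reads c2=1 → after 2×micro: 2; S2 reads c0=3 → after 3×micro: 4 ⇒ (c0=3, c1=2, c2=4)
macro 3: S0 reads c1=2 → after 1×micro: 0; S1 reads c2=4 → after 2×micro: 2; S2 reads c0=3 → after 3×micro: 4 ⇒ (c0=0, c1=2, c2=4)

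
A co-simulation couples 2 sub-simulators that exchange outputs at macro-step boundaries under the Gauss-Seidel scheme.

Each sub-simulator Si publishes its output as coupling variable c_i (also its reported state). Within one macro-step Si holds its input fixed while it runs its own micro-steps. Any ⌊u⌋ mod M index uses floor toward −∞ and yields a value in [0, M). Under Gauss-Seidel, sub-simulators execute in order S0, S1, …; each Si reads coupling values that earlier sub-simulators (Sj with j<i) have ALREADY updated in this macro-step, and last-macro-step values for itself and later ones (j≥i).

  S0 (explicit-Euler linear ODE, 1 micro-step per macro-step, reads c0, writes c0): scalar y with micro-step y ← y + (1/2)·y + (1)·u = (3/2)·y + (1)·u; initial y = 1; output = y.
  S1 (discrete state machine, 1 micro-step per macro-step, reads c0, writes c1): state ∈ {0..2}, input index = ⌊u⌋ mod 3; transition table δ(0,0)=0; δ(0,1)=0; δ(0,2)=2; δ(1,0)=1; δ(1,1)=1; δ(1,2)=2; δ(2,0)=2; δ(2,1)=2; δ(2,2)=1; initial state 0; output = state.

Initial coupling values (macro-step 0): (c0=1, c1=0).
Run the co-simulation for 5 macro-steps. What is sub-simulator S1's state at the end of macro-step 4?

S1 state at macro-step 4 = 2

macro 1: S0 reads c0=1 → after 1×micro: 5/2; S1 reads c0=5/2 → after 1×micro: 2 ⇒ (c0=5/2, c1=2)
macro 2: S0 reads c0=5/2 → after 1×micro: 25/4; S1 reads c0=25/4 → after 1×micro: 2 ⇒ (c0=25/4, c1=2)
macro 3: S0 reads c0=25/4 → after 1×micro: 125/8; S1 reads c0=125/8 → after 1×micro: 2 ⇒ (c0=125/8, c1=2)
macro 4: S0 reads c0=125/8 → after 1×micro: 625/16; S1 reads c0=625/16 → after 1×micro: 2 ⇒ (c0=625/16, c1=2)
macro 5: S0 reads c0=625/16 → after 1×micro: 3125/32; S1 reads c0=3125/32 → after 1×micro: 2 ⇒ (c0=3125/32, c1=2)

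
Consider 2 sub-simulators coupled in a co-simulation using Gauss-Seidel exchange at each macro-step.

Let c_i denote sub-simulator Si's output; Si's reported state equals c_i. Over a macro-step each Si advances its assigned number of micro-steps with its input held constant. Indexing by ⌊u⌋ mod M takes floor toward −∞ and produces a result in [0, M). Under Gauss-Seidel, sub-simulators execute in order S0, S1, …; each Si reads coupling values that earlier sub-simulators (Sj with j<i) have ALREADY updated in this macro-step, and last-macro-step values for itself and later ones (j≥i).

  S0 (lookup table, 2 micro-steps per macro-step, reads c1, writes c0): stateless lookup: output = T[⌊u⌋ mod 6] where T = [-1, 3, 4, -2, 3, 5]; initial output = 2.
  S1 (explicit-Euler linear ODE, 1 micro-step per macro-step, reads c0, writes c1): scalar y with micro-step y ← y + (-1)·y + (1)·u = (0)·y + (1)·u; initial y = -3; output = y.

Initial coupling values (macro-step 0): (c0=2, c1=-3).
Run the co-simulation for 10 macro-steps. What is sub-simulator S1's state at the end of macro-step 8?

macro 1: S0 reads c1=-3 → after 2×micro: -2; S1 reads c0=-2 → after 1×micro: -2 ⇒ (c0=-2, c1=-2)
macro 2: S0 reads c1=-2 → after 2×micro: 3; S1 reads c0=3 → after 1×micro: 3 ⇒ (c0=3, c1=3)
macro 3: S0 reads c1=3 → after 2×micro: -2; S1 reads c0=-2 → after 1×micro: -2 ⇒ (c0=-2, c1=-2)
macro 4: S0 reads c1=-2 → after 2×micro: 3; S1 reads c0=3 → after 1×micro: 3 ⇒ (c0=3, c1=3)
macro 5: S0 reads c1=3 → after 2×micro: -2; S1 reads c0=-2 → after 1×micro: -2 ⇒ (c0=-2, c1=-2)
macro 6: S0 reads c1=-2 → after 2×micro: 3; S1 reads c0=3 → after 1×micro: 3 ⇒ (c0=3, c1=3)
macro 7: S0 reads c1=3 → after 2×micro: -2; S1 reads c0=-2 → after 1×micro: -2 ⇒ (c0=-2, c1=-2)
macro 8: S0 reads c1=-2 → after 2×micro: 3; S1 reads c0=3 → after 1×micro: 3 ⇒ (c0=3, c1=3)
macro 9: S0 reads c1=3 → after 2×micro: -2; S1 reads c0=-2 → after 1×micro: -2 ⇒ (c0=-2, c1=-2)
macro 10: S0 reads c1=-2 → after 2×micro: 3; S1 reads c0=3 → after 1×micro: 3 ⇒ (c0=3, c1=3)

S1 state at macro-step 8 = 3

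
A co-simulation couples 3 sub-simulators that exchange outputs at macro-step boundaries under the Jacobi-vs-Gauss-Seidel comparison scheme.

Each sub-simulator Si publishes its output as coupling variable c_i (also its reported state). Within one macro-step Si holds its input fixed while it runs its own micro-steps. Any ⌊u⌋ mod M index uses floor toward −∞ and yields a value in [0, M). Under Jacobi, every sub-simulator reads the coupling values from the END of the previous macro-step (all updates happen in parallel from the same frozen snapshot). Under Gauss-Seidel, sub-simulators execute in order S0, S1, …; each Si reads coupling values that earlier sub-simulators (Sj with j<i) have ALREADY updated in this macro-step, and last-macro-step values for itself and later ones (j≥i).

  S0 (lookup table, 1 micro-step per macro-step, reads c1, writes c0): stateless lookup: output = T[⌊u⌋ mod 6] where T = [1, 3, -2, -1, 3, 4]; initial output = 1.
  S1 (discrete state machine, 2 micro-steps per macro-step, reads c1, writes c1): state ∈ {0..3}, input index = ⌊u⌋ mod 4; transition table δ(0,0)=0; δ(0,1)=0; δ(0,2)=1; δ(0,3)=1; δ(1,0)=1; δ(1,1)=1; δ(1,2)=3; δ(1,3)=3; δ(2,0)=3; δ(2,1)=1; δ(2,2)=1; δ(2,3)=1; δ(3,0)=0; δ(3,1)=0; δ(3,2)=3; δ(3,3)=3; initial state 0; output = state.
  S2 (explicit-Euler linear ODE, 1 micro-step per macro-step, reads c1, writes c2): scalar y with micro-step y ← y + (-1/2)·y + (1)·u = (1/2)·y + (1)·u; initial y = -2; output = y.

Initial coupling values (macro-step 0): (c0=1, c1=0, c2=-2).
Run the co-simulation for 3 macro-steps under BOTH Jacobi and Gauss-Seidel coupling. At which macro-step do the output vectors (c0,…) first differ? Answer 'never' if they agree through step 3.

[Jacobi] macro 1: S0 reads c1=0 → after 1×micro: 1; S1 reads c1=0 → after 2×micro: 0; S2 reads c1=0 → after 1×micro: -1 ⇒ (c0=1, c1=0, c2=-1)
[Jacobi] macro 2: S0 reads c1=0 → after 1×micro: 1; S1 reads c1=0 → after 2×micro: 0; S2 reads c1=0 → after 1×micro: -1/2 ⇒ (c0=1, c1=0, c2=-1/2)
[Jacobi] macro 3: S0 reads c1=0 → after 1×micro: 1; S1 reads c1=0 → after 2×micro: 0; S2 reads c1=0 → after 1×micro: -1/4 ⇒ (c0=1, c1=0, c2=-1/4)
[Gauss-Seidel] macro 1: S0 reads c1=0 → after 1×micro: 1; S1 reads c1=0 → after 2×micro: 0; S2 reads c1=0 → after 1×micro: -1 ⇒ (c0=1, c1=0, c2=-1)
[Gauss-Seidel] macro 2: S0 reads c1=0 → after 1×micro: 1; S1 reads c1=0 → after 2×micro: 0; S2 reads c1=0 → after 1×micro: -1/2 ⇒ (c0=1, c1=0, c2=-1/2)
[Gauss-Seidel] macro 3: S0 reads c1=0 → after 1×micro: 1; S1 reads c1=0 → after 2×micro: 0; S2 reads c1=0 → after 1×micro: -1/4 ⇒ (c0=1, c1=0, c2=-1/4)

first divergence at macro-step: never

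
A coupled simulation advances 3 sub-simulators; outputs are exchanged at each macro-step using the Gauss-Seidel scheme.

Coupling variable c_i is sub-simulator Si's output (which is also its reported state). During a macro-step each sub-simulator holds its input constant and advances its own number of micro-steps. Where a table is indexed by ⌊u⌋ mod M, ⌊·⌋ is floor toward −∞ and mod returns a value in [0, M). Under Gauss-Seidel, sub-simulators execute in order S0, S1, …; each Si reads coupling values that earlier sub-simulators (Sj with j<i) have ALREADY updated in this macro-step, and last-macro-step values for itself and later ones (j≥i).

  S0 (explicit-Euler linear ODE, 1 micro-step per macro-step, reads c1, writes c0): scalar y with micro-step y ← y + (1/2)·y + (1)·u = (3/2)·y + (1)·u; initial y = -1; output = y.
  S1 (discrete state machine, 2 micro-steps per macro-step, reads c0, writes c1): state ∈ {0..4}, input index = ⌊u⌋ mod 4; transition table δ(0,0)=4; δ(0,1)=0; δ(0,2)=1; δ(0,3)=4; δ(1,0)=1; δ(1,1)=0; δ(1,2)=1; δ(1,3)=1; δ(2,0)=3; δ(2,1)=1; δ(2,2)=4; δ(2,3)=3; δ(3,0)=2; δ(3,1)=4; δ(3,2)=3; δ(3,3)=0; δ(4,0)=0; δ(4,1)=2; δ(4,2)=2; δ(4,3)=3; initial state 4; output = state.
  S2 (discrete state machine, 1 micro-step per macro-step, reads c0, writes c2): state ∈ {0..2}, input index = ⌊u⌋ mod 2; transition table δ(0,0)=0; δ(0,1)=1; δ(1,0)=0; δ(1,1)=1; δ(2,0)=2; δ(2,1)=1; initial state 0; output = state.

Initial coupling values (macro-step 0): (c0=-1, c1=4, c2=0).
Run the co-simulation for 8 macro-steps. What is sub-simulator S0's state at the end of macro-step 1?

S0 state at macro-step 1 = 5/2

macro 1: S0 reads c1=4 → after 1×micro: 5/2; S1 reads c0=5/2 → after 2×micro: 4; S2 reads c0=5/2 → after 1×micro: 0 ⇒ (c0=5/2, c1=4, c2=0)
macro 2: S0 reads c1=4 → after 1×micro: 31/4; S1 reads c0=31/4 → after 2×micro: 0; S2 reads c0=31/4 → after 1×micro: 1 ⇒ (c0=31/4, c1=0, c2=1)
macro 3: S0 reads c1=0 → after 1×micro: 93/8; S1 reads c0=93/8 → after 2×micro: 3; S2 reads c0=93/8 → after 1×micro: 1 ⇒ (c0=93/8, c1=3, c2=1)
macro 4: S0 reads c1=3 → after 1×micro: 327/16; S1 reads c0=327/16 → after 2×micro: 3; S2 reads c0=327/16 → after 1×micro: 0 ⇒ (c0=327/16, c1=3, c2=0)
macro 5: S0 reads c1=3 → after 1×micro: 1077/32; S1 reads c0=1077/32 → after 2×micro: 2; S2 reads c0=1077/32 → after 1×micro: 1 ⇒ (c0=1077/32, c1=2, c2=1)
macro 6: S0 reads c1=2 → after 1×micro: 3359/64; S1 reads c0=3359/64 → after 2×micro: 2; S2 reads c0=3359/64 → after 1×micro: 0 ⇒ (c0=3359/64, c1=2, c2=0)
macro 7: S0 reads c1=2 → after 1×micro: 10333/128; S1 reads c0=10333/128 → after 2×micro: 2; S2 reads c0=10333/128 → after 1×micro: 0 ⇒ (c0=10333/128, c1=2, c2=0)
macro 8: S0 reads c1=2 → after 1×micro: 31511/256; S1 reads c0=31511/256 → after 2×micro: 0; S2 reads c0=31511/256 → after 1×micro: 1 ⇒ (c0=31511/256, c1=0, c2=1)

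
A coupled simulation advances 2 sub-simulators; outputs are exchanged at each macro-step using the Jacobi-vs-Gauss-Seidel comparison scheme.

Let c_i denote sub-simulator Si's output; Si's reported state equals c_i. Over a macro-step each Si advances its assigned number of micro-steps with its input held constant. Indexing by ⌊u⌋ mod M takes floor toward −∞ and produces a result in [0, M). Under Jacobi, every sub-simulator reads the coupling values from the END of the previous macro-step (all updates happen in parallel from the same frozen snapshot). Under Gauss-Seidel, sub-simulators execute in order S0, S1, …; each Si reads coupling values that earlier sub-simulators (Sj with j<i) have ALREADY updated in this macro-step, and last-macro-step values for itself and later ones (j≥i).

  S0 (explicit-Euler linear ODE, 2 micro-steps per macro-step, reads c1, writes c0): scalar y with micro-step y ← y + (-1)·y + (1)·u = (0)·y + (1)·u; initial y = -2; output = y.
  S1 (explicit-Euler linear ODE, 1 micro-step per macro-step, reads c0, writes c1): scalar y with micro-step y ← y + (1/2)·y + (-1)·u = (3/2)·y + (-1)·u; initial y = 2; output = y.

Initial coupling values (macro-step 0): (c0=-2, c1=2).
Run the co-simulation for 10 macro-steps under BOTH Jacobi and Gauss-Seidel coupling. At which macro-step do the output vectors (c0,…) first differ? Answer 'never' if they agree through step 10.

first divergence at macro-step: 1

[Jacobi] macro 1: S0 reads c1=2 → after 2×micro: 2; S1 reads c0=-2 → after 1×micro: 5 ⇒ (c0=2, c1=5)
[Jacobi] macro 2: S0 reads c1=5 → after 2×micro: 5; S1 reads c0=2 → after 1×micro: 11/2 ⇒ (c0=5, c1=11/2)
[Jacobi] macro 3: S0 reads c1=11/2 → after 2×micro: 11/2; S1 reads c0=5 → after 1×micro: 13/4 ⇒ (c0=11/2, c1=13/4)
[Jacobi] macro 4: S0 reads c1=13/4 → after 2×micro: 13/4; S1 reads c0=11/2 → after 1×micro: -5/8 ⇒ (c0=13/4, c1=-5/8)
[Jacobi] macro 5: S0 reads c1=-5/8 → after 2×micro: -5/8; S1 reads c0=13/4 → after 1×micro: -67/16 ⇒ (c0=-5/8, c1=-67/16)
[Jacobi] macro 6: S0 reads c1=-67/16 → after 2×micro: -67/16; S1 reads c0=-5/8 → after 1×micro: -181/32 ⇒ (c0=-67/16, c1=-181/32)
[Jacobi] macro 7: S0 reads c1=-181/32 → after 2×micro: -181/32; S1 reads c0=-67/16 → after 1×micro: -275/64 ⇒ (c0=-181/32, c1=-275/64)
[Jacobi] macro 8: S0 reads c1=-275/64 → after 2×micro: -275/64; S1 reads c0=-181/32 → after 1×micro: -101/128 ⇒ (c0=-275/64, c1=-101/128)
[Jacobi] macro 9: S0 reads c1=-101/128 → after 2×micro: -101/128; S1 reads c0=-275/64 → after 1×micro: 797/256 ⇒ (c0=-101/128, c1=797/256)
[Jacobi] macro 10: S0 reads c1=797/256 → after 2×micro: 797/256; S1 reads c0=-101/128 → after 1×micro: 2795/512 ⇒ (c0=797/256, c1=2795/512)
[Gauss-Seidel] macro 1: S0 reads c1=2 → after 2×micro: 2; S1 reads c0=2 → after 1×micro: 1 ⇒ (c0=2, c1=1)
[Gauss-Seidel] macro 2: S0 reads c1=1 → after 2×micro: 1; S1 reads c0=1 → after 1×micro: 1/2 ⇒ (c0=1, c1=1/2)
[Gauss-Seidel] macro 3: S0 reads c1=1/2 → after 2×micro: 1/2; S1 reads c0=1/2 → after 1×micro: 1/4 ⇒ (c0=1/2, c1=1/4)
[Gauss-Seidel] macro 4: S0 reads c1=1/4 → after 2×micro: 1/4; S1 reads c0=1/4 → after 1×micro: 1/8 ⇒ (c0=1/4, c1=1/8)
[Gauss-Seidel] macro 5: S0 reads c1=1/8 → after 2×micro: 1/8; S1 reads c0=1/8 → after 1×micro: 1/16 ⇒ (c0=1/8, c1=1/16)
[Gauss-Seidel] macro 6: S0 reads c1=1/16 → after 2×micro: 1/16; S1 reads c0=1/16 → after 1×micro: 1/32 ⇒ (c0=1/16, c1=1/32)
[Gauss-Seidel] macro 7: S0 reads c1=1/32 → after 2×micro: 1/32; S1 reads c0=1/32 → after 1×micro: 1/64 ⇒ (c0=1/32, c1=1/64)
[Gauss-Seidel] macro 8: S0 reads c1=1/64 → after 2×micro: 1/64; S1 reads c0=1/64 → after 1×micro: 1/128 ⇒ (c0=1/64, c1=1/128)
[Gauss-Seidel] macro 9: S0 reads c1=1/128 → after 2×micro: 1/128; S1 reads c0=1/128 → after 1×micro: 1/256 ⇒ (c0=1/128, c1=1/256)
[Gauss-Seidel] macro 10: S0 reads c1=1/256 → after 2×micro: 1/256; S1 reads c0=1/256 → after 1×micro: 1/512 ⇒ (c0=1/256, c1=1/512)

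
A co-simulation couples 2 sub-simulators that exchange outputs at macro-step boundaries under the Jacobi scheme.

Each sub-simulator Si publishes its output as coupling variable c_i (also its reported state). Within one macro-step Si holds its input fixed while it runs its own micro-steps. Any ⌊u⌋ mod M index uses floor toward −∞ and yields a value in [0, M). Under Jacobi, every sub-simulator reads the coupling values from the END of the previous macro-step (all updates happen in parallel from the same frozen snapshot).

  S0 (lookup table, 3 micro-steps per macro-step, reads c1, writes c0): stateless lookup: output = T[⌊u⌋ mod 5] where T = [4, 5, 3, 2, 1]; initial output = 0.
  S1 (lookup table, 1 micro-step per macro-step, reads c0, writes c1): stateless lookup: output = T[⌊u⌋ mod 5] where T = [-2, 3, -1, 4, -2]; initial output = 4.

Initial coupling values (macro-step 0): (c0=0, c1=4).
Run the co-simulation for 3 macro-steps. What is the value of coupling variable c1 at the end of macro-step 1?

macro 1: S0 reads c1=4 → after 3×micro: 1; S1 reads c0=0 → after 1×micro: -2 ⇒ (c0=1, c1=-2)
macro 2: S0 reads c1=-2 → after 3×micro: 2; S1 reads c0=1 → after 1×micro: 3 ⇒ (c0=2, c1=3)
macro 3: S0 reads c1=3 → after 3×micro: 2; S1 reads c0=2 → after 1×micro: -1 ⇒ (c0=2, c1=-1)

c1 at macro-step 1 = -2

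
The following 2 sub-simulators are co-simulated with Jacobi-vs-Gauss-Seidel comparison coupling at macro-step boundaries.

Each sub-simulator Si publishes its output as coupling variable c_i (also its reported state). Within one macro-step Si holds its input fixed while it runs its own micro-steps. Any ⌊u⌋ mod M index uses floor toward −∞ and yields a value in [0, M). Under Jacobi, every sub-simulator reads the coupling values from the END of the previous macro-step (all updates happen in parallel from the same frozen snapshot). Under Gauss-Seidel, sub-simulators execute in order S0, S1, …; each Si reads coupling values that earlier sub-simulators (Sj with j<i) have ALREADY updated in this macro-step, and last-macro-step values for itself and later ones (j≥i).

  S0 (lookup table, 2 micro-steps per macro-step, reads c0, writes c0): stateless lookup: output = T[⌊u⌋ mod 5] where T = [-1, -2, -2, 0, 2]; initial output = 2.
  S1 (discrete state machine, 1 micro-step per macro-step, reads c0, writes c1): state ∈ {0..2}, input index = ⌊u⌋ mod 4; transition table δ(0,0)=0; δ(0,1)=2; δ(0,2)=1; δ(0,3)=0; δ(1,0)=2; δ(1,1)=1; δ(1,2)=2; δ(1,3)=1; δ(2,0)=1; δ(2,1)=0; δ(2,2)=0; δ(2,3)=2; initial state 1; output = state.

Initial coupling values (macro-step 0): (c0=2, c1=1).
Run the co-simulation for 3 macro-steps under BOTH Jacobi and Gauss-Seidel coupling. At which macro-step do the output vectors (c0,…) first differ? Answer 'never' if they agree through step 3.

first divergence at macro-step: 2

[Jacobi] macro 1: S0 reads c0=2 → after 2×micro: -2; S1 reads c0=2 → after 1×micro: 2 ⇒ (c0=-2, c1=2)
[Jacobi] macro 2: S0 reads c0=-2 → after 2×micro: 0; S1 reads c0=-2 → after 1×micro: 0 ⇒ (c0=0, c1=0)
[Jacobi] macro 3: S0 reads c0=0 → after 2×micro: -1; S1 reads c0=0 → after 1×micro: 0 ⇒ (c0=-1, c1=0)
[Gauss-Seidel] macro 1: S0 reads c0=2 → after 2×micro: -2; S1 reads c0=-2 → after 1×micro: 2 ⇒ (c0=-2, c1=2)
[Gauss-Seidel] macro 2: S0 reads c0=-2 → after 2×micro: 0; S1 reads c0=0 → after 1×micro: 1 ⇒ (c0=0, c1=1)
[Gauss-Seidel] macro 3: S0 reads c0=0 → after 2×micro: -1; S1 reads c0=-1 → after 1×micro: 1 ⇒ (c0=-1, c1=1)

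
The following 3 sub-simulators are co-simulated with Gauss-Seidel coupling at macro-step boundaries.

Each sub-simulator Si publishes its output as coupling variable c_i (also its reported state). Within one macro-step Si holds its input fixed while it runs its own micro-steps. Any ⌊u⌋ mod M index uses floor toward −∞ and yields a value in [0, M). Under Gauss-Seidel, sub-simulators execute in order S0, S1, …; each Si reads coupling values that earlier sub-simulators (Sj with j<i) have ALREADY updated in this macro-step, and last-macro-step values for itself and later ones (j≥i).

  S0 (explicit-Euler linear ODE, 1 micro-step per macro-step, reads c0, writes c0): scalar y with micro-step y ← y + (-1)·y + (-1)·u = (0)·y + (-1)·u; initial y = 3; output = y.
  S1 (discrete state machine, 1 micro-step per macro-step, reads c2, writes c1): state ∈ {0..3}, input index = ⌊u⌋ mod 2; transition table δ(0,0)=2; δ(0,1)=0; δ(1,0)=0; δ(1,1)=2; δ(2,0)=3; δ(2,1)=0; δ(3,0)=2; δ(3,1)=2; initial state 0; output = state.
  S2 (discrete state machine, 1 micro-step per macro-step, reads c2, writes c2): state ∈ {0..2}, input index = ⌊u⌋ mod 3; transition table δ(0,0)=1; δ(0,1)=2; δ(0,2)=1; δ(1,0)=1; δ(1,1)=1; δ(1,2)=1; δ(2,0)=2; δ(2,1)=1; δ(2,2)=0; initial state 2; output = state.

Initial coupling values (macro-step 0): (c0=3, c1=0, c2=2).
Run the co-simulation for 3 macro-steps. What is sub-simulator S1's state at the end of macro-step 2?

macro 1: S0 reads c0=3 → after 1×micro: -3; S1 reads c2=2 → after 1×micro: 2; S2 reads c2=2 → after 1×micro: 0 ⇒ (c0=-3, c1=2, c2=0)
macro 2: S0 reads c0=-3 → after 1×micro: 3; S1 reads c2=0 → after 1×micro: 3; S2 reads c2=0 → after 1×micro: 1 ⇒ (c0=3, c1=3, c2=1)
macro 3: S0 reads c0=3 → after 1×micro: -3; S1 reads c2=1 → after 1×micro: 2; S2 reads c2=1 → after 1×micro: 1 ⇒ (c0=-3, c1=2, c2=1)

S1 state at macro-step 2 = 3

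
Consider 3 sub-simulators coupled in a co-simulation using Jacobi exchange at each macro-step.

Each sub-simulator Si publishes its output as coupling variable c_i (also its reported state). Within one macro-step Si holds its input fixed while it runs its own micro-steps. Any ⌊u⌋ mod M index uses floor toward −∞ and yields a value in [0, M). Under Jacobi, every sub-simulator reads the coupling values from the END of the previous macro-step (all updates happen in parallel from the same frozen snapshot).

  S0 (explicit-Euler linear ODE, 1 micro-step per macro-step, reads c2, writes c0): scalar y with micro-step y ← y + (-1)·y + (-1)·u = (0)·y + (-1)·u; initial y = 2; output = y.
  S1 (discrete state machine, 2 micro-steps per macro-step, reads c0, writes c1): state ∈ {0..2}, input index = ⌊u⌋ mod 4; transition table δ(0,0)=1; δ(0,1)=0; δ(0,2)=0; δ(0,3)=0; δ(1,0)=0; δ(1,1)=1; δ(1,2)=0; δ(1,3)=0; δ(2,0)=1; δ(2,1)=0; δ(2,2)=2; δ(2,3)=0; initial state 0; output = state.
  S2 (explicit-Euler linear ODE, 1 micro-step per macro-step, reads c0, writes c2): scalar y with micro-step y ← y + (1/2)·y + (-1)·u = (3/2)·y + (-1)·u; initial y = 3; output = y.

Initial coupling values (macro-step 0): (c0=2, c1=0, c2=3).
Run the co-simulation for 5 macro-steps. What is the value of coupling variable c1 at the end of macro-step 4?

macro 1: S0 reads c2=3 → after 1×micro: -3; S1 reads c0=2 → after 2×micro: 0; S2 reads c0=2 → after 1×micro: 5/2 ⇒ (c0=-3, c1=0, c2=5/2)
macro 2: S0 reads c2=5/2 → after 1×micro: -5/2; S1 reads c0=-3 → after 2×micro: 0; S2 reads c0=-3 → after 1×micro: 27/4 ⇒ (c0=-5/2, c1=0, c2=27/4)
macro 3: S0 reads c2=27/4 → after 1×micro: -27/4; S1 reads c0=-5/2 → after 2×micro: 0; S2 reads c0=-5/2 → after 1×micro: 101/8 ⇒ (c0=-27/4, c1=0, c2=101/8)
macro 4: S0 reads c2=101/8 → after 1×micro: -101/8; S1 reads c0=-27/4 → after 2×micro: 0; S2 reads c0=-27/4 → after 1×micro: 411/16 ⇒ (c0=-101/8, c1=0, c2=411/16)
macro 5: S0 reads c2=411/16 → after 1×micro: -411/16; S1 reads c0=-101/8 → after 2×micro: 0; S2 reads c0=-101/8 → after 1×micro: 1637/32 ⇒ (c0=-411/16, c1=0, c2=1637/32)

c1 at macro-step 4 = 0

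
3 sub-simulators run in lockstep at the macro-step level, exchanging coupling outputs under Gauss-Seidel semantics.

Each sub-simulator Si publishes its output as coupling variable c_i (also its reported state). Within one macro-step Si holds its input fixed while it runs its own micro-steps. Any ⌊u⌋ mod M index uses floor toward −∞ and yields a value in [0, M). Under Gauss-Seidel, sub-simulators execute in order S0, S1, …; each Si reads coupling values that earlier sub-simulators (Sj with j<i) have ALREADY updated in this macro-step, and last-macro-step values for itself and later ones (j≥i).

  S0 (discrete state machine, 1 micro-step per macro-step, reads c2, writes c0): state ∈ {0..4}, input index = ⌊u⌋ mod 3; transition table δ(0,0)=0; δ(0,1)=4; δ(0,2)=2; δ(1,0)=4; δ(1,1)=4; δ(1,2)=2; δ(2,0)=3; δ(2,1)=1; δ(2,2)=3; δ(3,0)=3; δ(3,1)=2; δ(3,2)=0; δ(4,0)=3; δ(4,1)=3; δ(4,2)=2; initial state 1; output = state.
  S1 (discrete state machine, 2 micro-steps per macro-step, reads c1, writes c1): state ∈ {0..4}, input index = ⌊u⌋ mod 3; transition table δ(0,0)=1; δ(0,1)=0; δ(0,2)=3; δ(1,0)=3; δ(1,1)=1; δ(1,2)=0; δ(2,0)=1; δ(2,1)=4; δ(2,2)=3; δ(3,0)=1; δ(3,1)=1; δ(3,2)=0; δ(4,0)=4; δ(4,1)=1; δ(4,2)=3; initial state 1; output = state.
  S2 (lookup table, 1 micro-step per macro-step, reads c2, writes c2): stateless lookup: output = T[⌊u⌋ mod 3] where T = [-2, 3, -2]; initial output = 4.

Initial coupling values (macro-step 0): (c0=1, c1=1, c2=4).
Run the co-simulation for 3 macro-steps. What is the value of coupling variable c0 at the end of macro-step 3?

macro 1: S0 reads c2=4 → after 1×micro: 4; S1 reads c1=1 → after 2×micro: 1; S2 reads c2=4 → after 1×micro: 3 ⇒ (c0=4, c1=1, c2=3)
macro 2: S0 reads c2=3 → after 1×micro: 3; S1 reads c1=1 → after 2×micro: 1; S2 reads c2=3 → after 1×micro: -2 ⇒ (c0=3, c1=1, c2=-2)
macro 3: S0 reads c2=-2 → after 1×micro: 2; S1 reads c1=1 → after 2×micro: 1; S2 reads c2=-2 → after 1×micro: 3 ⇒ (c0=2, c1=1, c2=3)

c0 at macro-step 3 = 2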